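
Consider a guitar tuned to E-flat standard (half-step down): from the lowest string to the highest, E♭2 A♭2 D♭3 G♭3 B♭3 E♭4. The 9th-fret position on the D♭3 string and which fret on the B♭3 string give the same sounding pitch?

D♭3 at fret 9 is D♭3 + 9 semitones = B♭3.
The open B♭3 string is 9 semitones above the open D♭3, so the same pitch on the B♭3 string lies at fret 9 − 9 = 0.

0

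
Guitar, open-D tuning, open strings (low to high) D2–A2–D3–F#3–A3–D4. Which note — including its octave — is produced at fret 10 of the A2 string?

A2 is MIDI 45. Adding 10 gives 55, which is G3.

G3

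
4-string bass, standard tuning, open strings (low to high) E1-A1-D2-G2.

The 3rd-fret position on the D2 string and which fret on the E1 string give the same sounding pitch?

Fret 3 on D2 is MIDI 38 + 3 = 41 (F2). On the E1 string (open MIDI 28), that pitch is 41 − 28 = fret 13.

13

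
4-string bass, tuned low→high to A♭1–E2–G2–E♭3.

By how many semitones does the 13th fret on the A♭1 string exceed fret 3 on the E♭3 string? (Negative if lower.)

A♭1 at fret 13 → A2 (MIDI 45); E♭3 at fret 3 → G♭3 (MIDI 54).
45 − 54 = -9, so the two pitches are 9 semitones apart.

-9 semitones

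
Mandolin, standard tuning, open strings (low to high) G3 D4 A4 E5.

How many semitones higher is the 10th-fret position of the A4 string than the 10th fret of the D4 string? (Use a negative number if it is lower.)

7 semitones

A4 at fret 10 → G5 (MIDI 79); D4 at fret 10 → C5 (MIDI 72).
79 − 72 = 7, so the two pitches are 7 semitones apart.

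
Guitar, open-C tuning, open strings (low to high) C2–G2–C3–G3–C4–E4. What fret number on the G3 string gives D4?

D4 is 7 semitones above the open G3 (G–G#–A–A#–B–C–C#–D), so it sits at fret 7.

7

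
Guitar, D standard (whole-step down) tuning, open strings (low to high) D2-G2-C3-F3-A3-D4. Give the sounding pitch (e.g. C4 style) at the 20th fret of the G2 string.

D#4

G2 is MIDI 43. Adding 20 gives 63, which is D#4.
(Equivalently spelled Eb4.)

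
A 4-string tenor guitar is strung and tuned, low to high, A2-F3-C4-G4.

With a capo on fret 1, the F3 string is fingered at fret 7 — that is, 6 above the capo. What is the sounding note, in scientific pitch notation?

C4

The capo raises the open F3 by 1 semitone to F♯3; fretting 6 more gives F3 + 1 + 6 = F3 + 7 semitones = C4.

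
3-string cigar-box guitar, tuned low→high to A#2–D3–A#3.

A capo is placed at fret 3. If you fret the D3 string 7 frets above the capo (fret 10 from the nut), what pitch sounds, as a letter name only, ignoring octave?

C

The capo raises the open D3 by 3 semitones to F3; fretting 7 more gives D3 + 3 + 7 = D3 + 10 semitones, landing on C.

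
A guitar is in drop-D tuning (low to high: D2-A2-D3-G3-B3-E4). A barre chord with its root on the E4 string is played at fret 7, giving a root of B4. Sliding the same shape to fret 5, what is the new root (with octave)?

A4

Moving from fret 7 to fret 5 shifts the root by -2 semitones.
B4 down 2 semitones is A4.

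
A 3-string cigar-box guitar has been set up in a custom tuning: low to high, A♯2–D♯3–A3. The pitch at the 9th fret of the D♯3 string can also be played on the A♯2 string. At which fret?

D♯3 at fret 9 is D♯3 + 9 semitones = C4.
The open A♯2 string is 5 semitones below the open D♯3, so the same pitch on the A♯2 string lies at fret 9 + 5 = 14.

14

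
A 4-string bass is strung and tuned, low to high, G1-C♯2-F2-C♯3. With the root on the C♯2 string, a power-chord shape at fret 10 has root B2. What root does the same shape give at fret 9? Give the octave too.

Moving from fret 10 to fret 9 shifts the root by -1 semitone.
B2 down 1 semitone is A♯2.

A♯2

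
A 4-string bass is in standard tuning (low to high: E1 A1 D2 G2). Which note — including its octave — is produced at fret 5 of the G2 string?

Each fret is one semitone, so G2 + 5 = C3.

C3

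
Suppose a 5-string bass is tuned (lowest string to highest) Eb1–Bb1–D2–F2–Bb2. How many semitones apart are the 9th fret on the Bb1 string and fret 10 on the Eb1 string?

6 semitones

Bb1 at fret 9 → G2 (MIDI 43); Eb1 at fret 10 → Db2 (MIDI 37).
43 − 37 = 6, so the two pitches are 6 semitones apart, with G2 the higher.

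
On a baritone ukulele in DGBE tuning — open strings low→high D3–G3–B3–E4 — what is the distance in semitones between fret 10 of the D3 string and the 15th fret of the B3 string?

14 semitones

D3 at fret 10 → C4 (MIDI 60); B3 at fret 15 → D5 (MIDI 74).
60 − 74 = -14, so the two pitches are 14 semitones apart, with D5 the higher.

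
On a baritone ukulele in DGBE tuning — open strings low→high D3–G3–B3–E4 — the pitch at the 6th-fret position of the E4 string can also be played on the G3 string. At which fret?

15

E4 at fret 6 is E4 + 6 semitones = A#4.
The open G3 string is 9 semitones below the open E4, so the same pitch on the G3 string lies at fret 6 + 9 = 15.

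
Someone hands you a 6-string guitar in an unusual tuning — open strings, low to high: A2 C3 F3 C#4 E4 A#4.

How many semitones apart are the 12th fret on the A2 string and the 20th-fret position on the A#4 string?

A2 at fret 12 → A3 (MIDI 57); A#4 at fret 20 → F#6 (MIDI 90).
57 − 90 = -33, so the two pitches are 33 semitones apart, with F#6 the higher.

33 semitones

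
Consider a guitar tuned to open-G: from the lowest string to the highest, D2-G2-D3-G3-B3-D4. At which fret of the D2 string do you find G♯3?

G♯3 is 18 semitones above the open D2 (D–D#–E–F–…–F#–G–G#), so it sits at fret 18.

18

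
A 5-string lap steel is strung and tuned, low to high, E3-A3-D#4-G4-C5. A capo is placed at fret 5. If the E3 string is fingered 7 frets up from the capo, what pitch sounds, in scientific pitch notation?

E4

The capo raises the open E3 by 5 semitones to A3; fretting 7 more gives E3 + 5 + 7 = E3 + 12 semitones = E4.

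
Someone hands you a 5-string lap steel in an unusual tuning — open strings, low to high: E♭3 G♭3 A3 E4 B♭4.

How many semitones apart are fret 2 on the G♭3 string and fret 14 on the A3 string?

G♭3 at fret 2 → A♭3 (MIDI 56); A3 at fret 14 → B4 (MIDI 71).
56 − 71 = -15, so the two pitches are 15 semitones apart, with B4 the higher.

15 semitones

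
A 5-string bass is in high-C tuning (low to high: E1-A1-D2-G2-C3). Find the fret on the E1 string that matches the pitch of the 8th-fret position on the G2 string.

23

G2 at fret 8 is G2 + 8 semitones = D♯3.
The open E1 string is 15 semitones below the open G2, so the same pitch on the E1 string lies at fret 8 + 15 = 23.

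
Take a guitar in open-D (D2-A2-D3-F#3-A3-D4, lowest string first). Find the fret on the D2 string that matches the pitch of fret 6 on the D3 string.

Fret 6 on D3 is MIDI 50 + 6 = 56 (G#3). On the D2 string (open MIDI 38), that pitch is 56 − 38 = fret 18.

18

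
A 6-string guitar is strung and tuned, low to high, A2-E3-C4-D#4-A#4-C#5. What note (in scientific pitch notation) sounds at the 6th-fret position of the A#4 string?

E5

A#4 is MIDI 70. Adding 6 gives 76, which is E5.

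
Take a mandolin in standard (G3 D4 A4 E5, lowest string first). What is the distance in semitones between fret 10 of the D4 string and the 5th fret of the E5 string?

9 semitones

D4 at fret 10 → C5 (MIDI 72); E5 at fret 5 → A5 (MIDI 81).
72 − 81 = -9, so the two pitches are 9 semitones apart, with A5 the higher.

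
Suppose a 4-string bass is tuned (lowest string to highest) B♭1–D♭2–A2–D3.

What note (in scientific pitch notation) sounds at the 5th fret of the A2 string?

Each fret is one semitone, so A2 + 5 = D3.

D3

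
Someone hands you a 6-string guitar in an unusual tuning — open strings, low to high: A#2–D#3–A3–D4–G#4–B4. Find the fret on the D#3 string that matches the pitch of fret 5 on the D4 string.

16

D4 at fret 5 is D4 + 5 semitones = G4.
The open D#3 string is 11 semitones below the open D4, so the same pitch on the D#3 string lies at fret 5 + 11 = 16.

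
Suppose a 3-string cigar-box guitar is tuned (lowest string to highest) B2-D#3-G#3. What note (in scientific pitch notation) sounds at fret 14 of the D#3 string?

The open D#3 string plus 14 semitones: D#–E–F–F#–…–D#–E–F.
The walk passes from B into C once, so the octave number goes from 3 to 4.

F4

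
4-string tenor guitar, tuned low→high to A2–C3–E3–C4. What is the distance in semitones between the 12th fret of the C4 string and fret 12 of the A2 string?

C4 at fret 12 → C5 (MIDI 72); A2 at fret 12 → A3 (MIDI 57).
72 − 57 = 15, so the two pitches are 15 semitones apart, with C5 the higher.

15 semitones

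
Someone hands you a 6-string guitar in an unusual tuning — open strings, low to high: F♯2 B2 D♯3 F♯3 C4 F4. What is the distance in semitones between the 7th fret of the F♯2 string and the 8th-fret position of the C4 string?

19 semitones

F♯2 at fret 7 → C♯3 (MIDI 49); C4 at fret 8 → G♯4 (MIDI 68).
49 − 68 = -19, so the two pitches are 19 semitones apart, with G♯4 the higher.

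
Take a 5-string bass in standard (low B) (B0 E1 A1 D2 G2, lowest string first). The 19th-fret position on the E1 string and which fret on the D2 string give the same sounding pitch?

E1 at fret 19 is E1 + 19 semitones = B2.
The open D2 string is 10 semitones above the open E1, so the same pitch on the D2 string lies at fret 19 − 10 = 9.

9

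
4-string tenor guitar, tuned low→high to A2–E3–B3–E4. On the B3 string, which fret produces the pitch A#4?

11

A#4 is 11 semitones above the open B3 (B–C–C#–D–…–G#–A–A#), so it sits at fret 11.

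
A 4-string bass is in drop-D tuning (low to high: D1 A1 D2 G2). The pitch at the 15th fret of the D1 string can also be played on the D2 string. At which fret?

D1 at fret 15 is D1 + 15 semitones = F2.
The open D2 string is 12 semitones above the open D1, so the same pitch on the D2 string lies at fret 15 − 12 = 3.

3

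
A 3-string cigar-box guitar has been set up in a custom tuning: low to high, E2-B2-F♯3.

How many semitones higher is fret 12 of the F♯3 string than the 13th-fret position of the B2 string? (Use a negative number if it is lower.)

F♯3 at fret 12 → F♯4 (MIDI 66); B2 at fret 13 → C4 (MIDI 60).
66 − 60 = 6, so the two pitches are 6 semitones apart.

6 semitones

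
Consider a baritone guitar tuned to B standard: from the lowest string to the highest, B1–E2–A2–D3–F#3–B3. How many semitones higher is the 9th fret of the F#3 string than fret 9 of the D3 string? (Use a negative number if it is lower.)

4 semitones

F#3 at fret 9 → D#4 (MIDI 63); D3 at fret 9 → B3 (MIDI 59).
63 − 59 = 4, so the two pitches are 4 semitones apart.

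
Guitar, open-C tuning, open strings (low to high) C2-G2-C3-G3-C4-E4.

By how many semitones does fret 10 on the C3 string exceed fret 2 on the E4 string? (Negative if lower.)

C3 at fret 10 → A#3 (MIDI 58); E4 at fret 2 → F#4 (MIDI 66).
58 − 66 = -8, so the two pitches are 8 semitones apart.

-8 semitones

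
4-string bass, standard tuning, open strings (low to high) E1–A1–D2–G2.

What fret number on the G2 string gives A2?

2

A2 is 2 semitones above the open G2 (G–G#–A), so it sits at fret 2.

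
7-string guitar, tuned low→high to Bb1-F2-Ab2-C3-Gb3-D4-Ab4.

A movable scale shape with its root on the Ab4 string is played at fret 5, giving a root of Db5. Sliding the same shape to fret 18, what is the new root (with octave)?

Moving from fret 5 to fret 18 shifts the root by 13 semitones.
Db5 up 13 semitones is D6.

D6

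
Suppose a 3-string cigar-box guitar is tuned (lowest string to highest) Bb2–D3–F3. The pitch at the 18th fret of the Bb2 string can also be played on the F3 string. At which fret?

Bb2 at fret 18 is Bb2 + 18 semitones = E4.
The open F3 string is 7 semitones above the open Bb2, so the same pitch on the F3 string lies at fret 18 − 7 = 11.

11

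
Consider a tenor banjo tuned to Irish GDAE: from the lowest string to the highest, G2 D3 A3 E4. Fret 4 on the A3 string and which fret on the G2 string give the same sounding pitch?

Fret 4 on A3 is MIDI 57 + 4 = 61 (C♯4). On the G2 string (open MIDI 43), that pitch is 61 − 43 = fret 18.

18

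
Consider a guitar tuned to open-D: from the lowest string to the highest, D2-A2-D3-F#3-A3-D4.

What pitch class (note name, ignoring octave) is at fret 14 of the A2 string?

The open A2 string plus 14 semitones: A–A#–B–C–…–A–A#–B.

B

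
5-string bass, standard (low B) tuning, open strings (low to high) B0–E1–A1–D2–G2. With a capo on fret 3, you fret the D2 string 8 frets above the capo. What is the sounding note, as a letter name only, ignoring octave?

C#

The capo raises the open D2 by 3 semitones to F2; fretting 8 more gives D2 + 3 + 8 = D2 + 11 semitones, landing on C#.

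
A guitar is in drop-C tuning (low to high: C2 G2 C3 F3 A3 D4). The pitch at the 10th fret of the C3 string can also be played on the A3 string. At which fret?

1

C3 at fret 10 is C3 + 10 semitones = A♯3.
The open A3 string is 9 semitones above the open C3, so the same pitch on the A3 string lies at fret 10 − 9 = 1.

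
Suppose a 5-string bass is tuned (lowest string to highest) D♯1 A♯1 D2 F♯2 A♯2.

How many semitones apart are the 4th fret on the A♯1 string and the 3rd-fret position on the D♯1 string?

A♯1 at fret 4 → D2 (MIDI 38); D♯1 at fret 3 → F♯1 (MIDI 30).
38 − 30 = 8, so the two pitches are 8 semitones apart, with D2 the higher.

8 semitones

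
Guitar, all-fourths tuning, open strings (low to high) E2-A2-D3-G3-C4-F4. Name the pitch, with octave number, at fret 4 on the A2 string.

C♯3

The open A2 string plus 4 semitones: A–A#–B–C–C#.
The walk passes from B into C once, so the octave number goes from 2 to 3.
(Equivalently spelled D♭3.)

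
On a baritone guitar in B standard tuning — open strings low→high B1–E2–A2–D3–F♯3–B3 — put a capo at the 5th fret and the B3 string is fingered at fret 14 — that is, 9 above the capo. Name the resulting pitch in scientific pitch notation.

C♯5

The capo raises the open B3 by 5 semitones to E4; fretting 9 more gives B3 + 5 + 9 = B3 + 14 semitones = C♯5.
(Also written D♭.)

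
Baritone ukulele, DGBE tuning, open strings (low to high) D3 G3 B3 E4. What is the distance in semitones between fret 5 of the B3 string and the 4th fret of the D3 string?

10 semitones

B3 at fret 5 → E4 (MIDI 64); D3 at fret 4 → F#3 (MIDI 54).
64 − 54 = 10, so the two pitches are 10 semitones apart, with E4 the higher.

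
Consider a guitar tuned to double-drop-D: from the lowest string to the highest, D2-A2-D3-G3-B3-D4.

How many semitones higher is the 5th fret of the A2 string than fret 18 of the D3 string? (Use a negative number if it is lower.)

-18 semitones

A2 at fret 5 → D3 (MIDI 50); D3 at fret 18 → G♯4 (MIDI 68).
50 − 68 = -18, so the two pitches are 18 semitones apart.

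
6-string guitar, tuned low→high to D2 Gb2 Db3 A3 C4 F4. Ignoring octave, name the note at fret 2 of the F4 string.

G

The open F4 string plus 2 semitones: F–Gb–G.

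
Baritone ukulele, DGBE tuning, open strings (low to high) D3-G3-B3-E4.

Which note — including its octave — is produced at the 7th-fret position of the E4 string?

B4

The open E4 string plus 7 semitones: E–F–F#–G–G#–A–A#–B.
No B→C boundary is crossed, so the octave stays at 4.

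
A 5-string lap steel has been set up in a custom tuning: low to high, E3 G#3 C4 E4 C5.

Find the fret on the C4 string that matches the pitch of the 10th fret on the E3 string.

E3 at fret 10 is E3 + 10 semitones = D4.
The open C4 string is 8 semitones above the open E3, so the same pitch on the C4 string lies at fret 10 − 8 = 2.

2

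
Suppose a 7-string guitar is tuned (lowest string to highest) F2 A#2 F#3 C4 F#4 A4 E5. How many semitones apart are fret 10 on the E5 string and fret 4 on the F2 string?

41 semitones

E5 at fret 10 → D6 (MIDI 86); F2 at fret 4 → A2 (MIDI 45).
86 − 45 = 41, so the two pitches are 41 semitones apart, with D6 the higher.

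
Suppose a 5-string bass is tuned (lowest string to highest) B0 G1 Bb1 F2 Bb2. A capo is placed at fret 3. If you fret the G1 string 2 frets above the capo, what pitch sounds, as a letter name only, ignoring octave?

C

The capo raises the open G1 by 3 semitones to Bb1; fretting 2 more gives G1 + 3 + 2 = G1 + 5 semitones, landing on C.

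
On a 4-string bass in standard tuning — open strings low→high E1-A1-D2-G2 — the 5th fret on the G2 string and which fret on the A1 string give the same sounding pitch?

15

G2 at fret 5 is G2 + 5 semitones = C3.
The open A1 string is 10 semitones below the open G2, so the same pitch on the A1 string lies at fret 5 + 10 = 15.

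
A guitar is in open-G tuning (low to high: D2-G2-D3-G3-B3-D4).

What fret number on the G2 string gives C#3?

6

C#3 is 6 semitones above the open G2 (G–G#–A–A#–B–C–C#), so it sits at fret 6.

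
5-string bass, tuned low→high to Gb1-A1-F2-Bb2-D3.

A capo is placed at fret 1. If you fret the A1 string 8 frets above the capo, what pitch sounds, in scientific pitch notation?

Gb2

The capo raises the open A1 by 1 semitone to Bb1; fretting 8 more gives A1 + 1 + 8 = A1 + 9 semitones = Gb2.
(Also written F#.)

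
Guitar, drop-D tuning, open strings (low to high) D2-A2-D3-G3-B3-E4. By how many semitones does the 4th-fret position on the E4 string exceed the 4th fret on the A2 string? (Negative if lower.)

19 semitones

E4 at fret 4 → G♯4 (MIDI 68); A2 at fret 4 → C♯3 (MIDI 49).
68 − 49 = 19, so the two pitches are 19 semitones apart.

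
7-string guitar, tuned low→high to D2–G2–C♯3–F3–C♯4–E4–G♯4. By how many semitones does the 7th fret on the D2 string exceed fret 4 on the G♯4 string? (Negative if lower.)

D2 at fret 7 → A2 (MIDI 45); G♯4 at fret 4 → C5 (MIDI 72).
45 − 72 = -27, so the two pitches are 27 semitones apart.

-27 semitones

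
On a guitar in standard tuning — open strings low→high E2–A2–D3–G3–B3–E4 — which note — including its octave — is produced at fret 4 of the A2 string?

C#3

Each fret is one semitone, so A2 + 4 = C#3.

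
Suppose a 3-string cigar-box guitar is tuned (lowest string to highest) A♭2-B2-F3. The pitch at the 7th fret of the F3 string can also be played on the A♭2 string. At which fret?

16

F3 at fret 7 is F3 + 7 semitones = C4.
The open A♭2 string is 9 semitones below the open F3, so the same pitch on the A♭2 string lies at fret 7 + 9 = 16.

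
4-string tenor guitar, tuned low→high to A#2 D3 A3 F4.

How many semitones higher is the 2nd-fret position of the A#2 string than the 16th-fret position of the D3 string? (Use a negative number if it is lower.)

-18 semitones

A#2 at fret 2 → C3 (MIDI 48); D3 at fret 16 → F#4 (MIDI 66).
48 − 66 = -18, so the two pitches are 18 semitones apart.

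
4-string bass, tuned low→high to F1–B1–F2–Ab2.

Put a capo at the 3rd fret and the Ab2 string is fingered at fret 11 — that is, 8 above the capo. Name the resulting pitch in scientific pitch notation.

The capo raises the open Ab2 by 3 semitones to B2; fretting 8 more gives Ab2 + 3 + 8 = Ab2 + 11 semitones = G3.

G3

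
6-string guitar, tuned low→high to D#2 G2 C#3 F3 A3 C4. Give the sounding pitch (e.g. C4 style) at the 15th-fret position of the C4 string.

Each fret is one semitone, so C4 + 15 = D#5.
(Equivalently spelled Eb5.)

D#5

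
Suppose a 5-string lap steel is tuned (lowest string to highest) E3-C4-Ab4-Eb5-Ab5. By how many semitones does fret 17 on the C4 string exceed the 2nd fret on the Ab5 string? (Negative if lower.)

-5 semitones

C4 at fret 17 → F5 (MIDI 77); Ab5 at fret 2 → Bb5 (MIDI 82).
77 − 82 = -5, so the two pitches are 5 semitones apart.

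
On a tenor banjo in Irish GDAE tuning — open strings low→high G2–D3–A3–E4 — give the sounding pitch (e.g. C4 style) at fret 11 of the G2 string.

F♯3

G2 is MIDI 43. Adding 11 gives 54, which is F♯3.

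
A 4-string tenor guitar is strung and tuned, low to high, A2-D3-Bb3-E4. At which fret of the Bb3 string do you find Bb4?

Bb4 is 12 semitones above the open Bb3 (Bb–B–C–Db–…–Ab–A–Bb), so it sits at fret 12.

12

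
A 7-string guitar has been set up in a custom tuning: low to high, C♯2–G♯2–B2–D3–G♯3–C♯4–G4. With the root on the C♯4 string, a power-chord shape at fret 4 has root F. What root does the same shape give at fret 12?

Moving from fret 4 to fret 12 shifts the root by 8 semitones.
F up 8 semitones is C♯.

C♯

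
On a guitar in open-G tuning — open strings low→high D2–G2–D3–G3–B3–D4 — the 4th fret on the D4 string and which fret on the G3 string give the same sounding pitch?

Fret 4 on D4 is MIDI 62 + 4 = 66 (F♯4). On the G3 string (open MIDI 55), that pitch is 66 − 55 = fret 11.

11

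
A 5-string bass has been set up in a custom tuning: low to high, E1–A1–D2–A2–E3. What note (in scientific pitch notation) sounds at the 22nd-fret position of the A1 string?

Each fret is one semitone, so A1 + 22 = G3.

G3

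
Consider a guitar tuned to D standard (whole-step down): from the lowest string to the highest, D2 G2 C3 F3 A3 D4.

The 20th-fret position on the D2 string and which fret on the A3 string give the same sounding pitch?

1

Fret 20 on D2 is MIDI 38 + 20 = 58 (A#3). On the A3 string (open MIDI 57), that pitch is 58 − 57 = fret 1.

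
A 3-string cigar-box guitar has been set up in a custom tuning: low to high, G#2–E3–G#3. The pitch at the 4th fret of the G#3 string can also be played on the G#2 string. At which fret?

16

Fret 4 on G#3 is MIDI 56 + 4 = 60 (C4). On the G#2 string (open MIDI 44), that pitch is 60 − 44 = fret 16.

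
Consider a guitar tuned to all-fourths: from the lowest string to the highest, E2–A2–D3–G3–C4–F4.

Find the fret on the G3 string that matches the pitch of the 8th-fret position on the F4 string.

Fret 8 on F4 is MIDI 65 + 8 = 73 (C#5). On the G3 string (open MIDI 55), that pitch is 73 − 55 = fret 18.

18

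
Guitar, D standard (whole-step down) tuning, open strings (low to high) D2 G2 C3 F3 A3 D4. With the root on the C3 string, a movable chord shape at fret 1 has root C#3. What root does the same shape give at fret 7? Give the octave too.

G3

Moving from fret 1 to fret 7 shifts the root by 6 semitones.
C#3 up 6 semitones is G3.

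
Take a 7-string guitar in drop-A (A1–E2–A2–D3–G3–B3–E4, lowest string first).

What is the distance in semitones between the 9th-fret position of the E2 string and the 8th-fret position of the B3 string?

18 semitones

E2 at fret 9 → C♯3 (MIDI 49); B3 at fret 8 → G4 (MIDI 67).
49 − 67 = -18, so the two pitches are 18 semitones apart, with G4 the higher.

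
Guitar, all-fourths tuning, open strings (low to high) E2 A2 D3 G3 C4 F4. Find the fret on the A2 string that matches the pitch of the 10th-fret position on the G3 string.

Fret 10 on G3 is MIDI 55 + 10 = 65 (F4). On the A2 string (open MIDI 45), that pitch is 65 − 45 = fret 20.

20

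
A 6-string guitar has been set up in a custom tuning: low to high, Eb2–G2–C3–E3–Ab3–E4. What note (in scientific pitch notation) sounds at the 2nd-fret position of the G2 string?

A2

The open G2 string plus 2 semitones: G–Ab–A.
No B→C boundary is crossed, so the octave stays at 2.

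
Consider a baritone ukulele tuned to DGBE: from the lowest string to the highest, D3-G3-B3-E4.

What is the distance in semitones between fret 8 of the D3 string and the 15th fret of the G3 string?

12 semitones

D3 at fret 8 → A#3 (MIDI 58); G3 at fret 15 → A#4 (MIDI 70).
58 − 70 = -12, so the two pitches are 12 semitones apart, with A#4 the higher.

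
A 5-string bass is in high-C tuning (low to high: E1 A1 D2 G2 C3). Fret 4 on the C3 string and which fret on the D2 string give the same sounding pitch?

14

Fret 4 on C3 is MIDI 48 + 4 = 52 (E3). On the D2 string (open MIDI 38), that pitch is 52 − 38 = fret 14.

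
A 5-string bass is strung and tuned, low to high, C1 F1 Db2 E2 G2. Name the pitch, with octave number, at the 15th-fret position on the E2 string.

Each fret is one semitone, so E2 + 15 = G3.

G3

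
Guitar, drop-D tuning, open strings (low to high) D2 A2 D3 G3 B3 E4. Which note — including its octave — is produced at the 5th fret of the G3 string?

Each fret is one semitone, so G3 + 5 = C4.

C4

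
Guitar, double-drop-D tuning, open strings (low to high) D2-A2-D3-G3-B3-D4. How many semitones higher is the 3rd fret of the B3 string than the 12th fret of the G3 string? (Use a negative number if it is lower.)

-5 semitones

B3 at fret 3 → D4 (MIDI 62); G3 at fret 12 → G4 (MIDI 67).
62 − 67 = -5, so the two pitches are 5 semitones apart.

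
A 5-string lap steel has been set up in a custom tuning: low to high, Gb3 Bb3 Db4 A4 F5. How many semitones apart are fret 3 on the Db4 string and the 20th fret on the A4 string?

Db4 at fret 3 → E4 (MIDI 64); A4 at fret 20 → F6 (MIDI 89).
64 − 89 = -25, so the two pitches are 25 semitones apart, with F6 the higher.

25 semitones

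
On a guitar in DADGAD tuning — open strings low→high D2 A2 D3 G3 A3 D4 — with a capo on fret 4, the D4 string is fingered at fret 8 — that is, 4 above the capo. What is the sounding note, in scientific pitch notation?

A♯4

The capo raises the open D4 by 4 semitones to F♯4; fretting 4 more gives D4 + 4 + 4 = D4 + 8 semitones = A♯4.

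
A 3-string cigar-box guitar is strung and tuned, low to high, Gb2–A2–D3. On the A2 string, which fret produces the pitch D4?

17

D4 is 17 semitones above the open A2 (A–Bb–B–C–…–C–Db–D), so it sits at fret 17.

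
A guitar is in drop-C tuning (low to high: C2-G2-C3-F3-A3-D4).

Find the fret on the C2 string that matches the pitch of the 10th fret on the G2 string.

17

Fret 10 on G2 is MIDI 43 + 10 = 53 (F3). On the C2 string (open MIDI 36), that pitch is 53 − 36 = fret 17.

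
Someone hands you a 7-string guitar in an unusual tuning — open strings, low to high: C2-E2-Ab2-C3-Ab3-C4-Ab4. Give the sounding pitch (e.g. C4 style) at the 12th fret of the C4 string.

C5

C4 is MIDI 60. Adding 12 gives 72, which is C5.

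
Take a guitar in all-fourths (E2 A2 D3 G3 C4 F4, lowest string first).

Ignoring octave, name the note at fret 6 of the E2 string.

A♯

E2 is MIDI 40. Adding 6 gives 46; 46 mod 12 = 10, i.e. A♯.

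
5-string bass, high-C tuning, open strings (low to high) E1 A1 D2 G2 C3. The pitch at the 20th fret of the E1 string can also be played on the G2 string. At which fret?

5

Fret 20 on E1 is MIDI 28 + 20 = 48 (C3). On the G2 string (open MIDI 43), that pitch is 48 − 43 = fret 5.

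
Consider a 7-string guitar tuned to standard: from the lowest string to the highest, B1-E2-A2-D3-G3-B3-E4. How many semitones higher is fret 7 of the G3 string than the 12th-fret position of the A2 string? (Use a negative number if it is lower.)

G3 at fret 7 → D4 (MIDI 62); A2 at fret 12 → A3 (MIDI 57).
62 − 57 = 5, so the two pitches are 5 semitones apart.

5 semitones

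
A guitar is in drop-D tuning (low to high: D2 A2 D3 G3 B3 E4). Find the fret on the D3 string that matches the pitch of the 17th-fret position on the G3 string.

22

G3 at fret 17 is G3 + 17 semitones = C5.
The open D3 string is 5 semitones below the open G3, so the same pitch on the D3 string lies at fret 17 + 5 = 22.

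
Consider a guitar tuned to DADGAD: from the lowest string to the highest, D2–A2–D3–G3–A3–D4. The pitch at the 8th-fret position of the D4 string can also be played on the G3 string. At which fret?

15

D4 at fret 8 is D4 + 8 semitones = A#4.
The open G3 string is 7 semitones below the open D4, so the same pitch on the G3 string lies at fret 8 + 7 = 15.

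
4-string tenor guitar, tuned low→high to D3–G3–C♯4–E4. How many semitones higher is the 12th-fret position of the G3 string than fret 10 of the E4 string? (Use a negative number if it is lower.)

G3 at fret 12 → G4 (MIDI 67); E4 at fret 10 → D5 (MIDI 74).
67 − 74 = -7, so the two pitches are 7 semitones apart.

-7 semitones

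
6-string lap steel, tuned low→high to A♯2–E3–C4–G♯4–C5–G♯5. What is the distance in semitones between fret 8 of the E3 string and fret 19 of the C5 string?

31 semitones

E3 at fret 8 → C4 (MIDI 60); C5 at fret 19 → G6 (MIDI 91).
60 − 91 = -31, so the two pitches are 31 semitones apart, with G6 the higher.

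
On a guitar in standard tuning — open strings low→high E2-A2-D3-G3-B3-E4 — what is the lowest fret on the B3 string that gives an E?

5

From B3, count semitones up the chromatic scale until reaching E: B–C–C#–D–D#–E — 5 steps.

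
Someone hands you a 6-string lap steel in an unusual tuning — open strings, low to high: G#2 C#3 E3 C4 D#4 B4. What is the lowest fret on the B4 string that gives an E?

From B4, count semitones up the chromatic scale until reaching E: B–C–C#–D–D#–E — 5 steps.

5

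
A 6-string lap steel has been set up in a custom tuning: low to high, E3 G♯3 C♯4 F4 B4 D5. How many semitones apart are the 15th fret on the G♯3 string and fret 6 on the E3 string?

G♯3 at fret 15 → B4 (MIDI 71); E3 at fret 6 → A♯3 (MIDI 58).
71 − 58 = 13, so the two pitches are 13 semitones apart, with B4 the higher.

13 semitones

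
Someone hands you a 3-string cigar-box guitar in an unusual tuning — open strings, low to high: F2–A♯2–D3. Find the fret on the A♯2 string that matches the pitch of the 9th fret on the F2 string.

4

F2 at fret 9 is F2 + 9 semitones = D3.
The open A♯2 string is 5 semitones above the open F2, so the same pitch on the A♯2 string lies at fret 9 − 5 = 4.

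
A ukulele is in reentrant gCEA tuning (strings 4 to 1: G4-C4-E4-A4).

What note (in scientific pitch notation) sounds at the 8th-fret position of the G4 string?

The open G4 string plus 8 semitones: G–G#–A–A#–B–C–C#–D–D#.
The walk passes from B into C once, so the octave number goes from 4 to 5.
(Equivalently spelled Eb5.)

D#5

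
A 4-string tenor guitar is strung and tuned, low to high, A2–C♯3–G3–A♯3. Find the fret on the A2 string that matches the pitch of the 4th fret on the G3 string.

G3 at fret 4 is G3 + 4 semitones = B3.
The open A2 string is 10 semitones below the open G3, so the same pitch on the A2 string lies at fret 4 + 10 = 14.

14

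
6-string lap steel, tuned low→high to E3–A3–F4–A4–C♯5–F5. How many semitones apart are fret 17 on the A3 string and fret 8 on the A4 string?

A3 at fret 17 → D5 (MIDI 74); A4 at fret 8 → F5 (MIDI 77).
74 − 77 = -3, so the two pitches are 3 semitones apart, with F5 the higher.

3 semitones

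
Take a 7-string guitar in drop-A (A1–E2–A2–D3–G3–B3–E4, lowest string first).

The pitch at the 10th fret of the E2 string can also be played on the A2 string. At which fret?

E2 at fret 10 is E2 + 10 semitones = D3.
The open A2 string is 5 semitones above the open E2, so the same pitch on the A2 string lies at fret 10 − 5 = 5.

5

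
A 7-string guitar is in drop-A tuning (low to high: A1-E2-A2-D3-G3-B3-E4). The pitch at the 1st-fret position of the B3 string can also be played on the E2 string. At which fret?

20

Fret 1 on B3 is MIDI 59 + 1 = 60 (C4). On the E2 string (open MIDI 40), that pitch is 60 − 40 = fret 20.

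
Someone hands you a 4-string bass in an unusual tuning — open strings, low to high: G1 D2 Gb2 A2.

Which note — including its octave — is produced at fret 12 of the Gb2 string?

Gb3

Gb2 is MIDI 42. Adding 12 gives 54, which is Gb3.
(Equivalently spelled F#3.)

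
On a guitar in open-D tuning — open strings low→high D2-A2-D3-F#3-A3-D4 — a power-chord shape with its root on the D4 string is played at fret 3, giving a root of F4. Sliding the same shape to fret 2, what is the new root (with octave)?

E4

Moving from fret 3 to fret 2 shifts the root by -1 semitone.
F4 down 1 semitone is E4.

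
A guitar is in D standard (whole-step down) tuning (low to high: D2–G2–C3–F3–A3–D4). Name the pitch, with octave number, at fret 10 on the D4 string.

Each fret is one semitone, so D4 + 10 = C5.

C5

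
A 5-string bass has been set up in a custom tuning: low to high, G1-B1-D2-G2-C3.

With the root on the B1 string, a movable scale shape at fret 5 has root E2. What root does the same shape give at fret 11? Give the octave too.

Moving from fret 5 to fret 11 shifts the root by 6 semitones.
E2 up 6 semitones is A♯2.

A♯2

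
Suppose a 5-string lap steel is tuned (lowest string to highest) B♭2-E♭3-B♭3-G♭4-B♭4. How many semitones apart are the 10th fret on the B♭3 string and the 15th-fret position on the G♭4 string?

B♭3 at fret 10 → A♭4 (MIDI 68); G♭4 at fret 15 → A5 (MIDI 81).
68 − 81 = -13, so the two pitches are 13 semitones apart, with A5 the higher.

13 semitones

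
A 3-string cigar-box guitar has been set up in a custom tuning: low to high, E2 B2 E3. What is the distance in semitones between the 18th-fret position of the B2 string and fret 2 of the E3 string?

11 semitones

B2 at fret 18 → F4 (MIDI 65); E3 at fret 2 → F#3 (MIDI 54).
65 − 54 = 11, so the two pitches are 11 semitones apart, with F4 the higher.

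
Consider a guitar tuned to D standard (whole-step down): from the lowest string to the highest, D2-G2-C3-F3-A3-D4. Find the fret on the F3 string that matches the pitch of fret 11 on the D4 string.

20

Fret 11 on D4 is MIDI 62 + 11 = 73 (C♯5). On the F3 string (open MIDI 53), that pitch is 73 − 53 = fret 20.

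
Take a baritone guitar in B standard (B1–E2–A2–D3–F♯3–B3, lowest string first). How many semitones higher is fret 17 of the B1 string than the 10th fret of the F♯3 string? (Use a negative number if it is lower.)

B1 at fret 17 → E3 (MIDI 52); F♯3 at fret 10 → E4 (MIDI 64).
52 − 64 = -12, so the two pitches are 12 semitones apart.

-12 semitones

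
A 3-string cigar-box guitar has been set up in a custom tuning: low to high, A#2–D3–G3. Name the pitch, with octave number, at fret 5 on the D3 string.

The open D3 string plus 5 semitones: D–D#–E–F–F#–G.
No B→C boundary is crossed, so the octave stays at 3.

G3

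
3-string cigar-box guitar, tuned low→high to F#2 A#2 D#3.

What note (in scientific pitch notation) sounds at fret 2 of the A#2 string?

C3

Each fret is one semitone, so A#2 + 2 = C3.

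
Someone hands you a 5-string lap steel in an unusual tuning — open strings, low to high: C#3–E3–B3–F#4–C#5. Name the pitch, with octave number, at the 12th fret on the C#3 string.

The open C#3 string plus 12 semitones: C#–D–D#–E–…–B–C–C#.
The walk passes from B into C once, so the octave number goes from 3 to 4.
(Equivalently spelled Db4.)

C#4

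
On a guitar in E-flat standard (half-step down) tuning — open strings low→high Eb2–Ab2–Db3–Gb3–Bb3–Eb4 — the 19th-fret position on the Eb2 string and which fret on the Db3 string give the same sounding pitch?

9

Eb2 at fret 19 is Eb2 + 19 semitones = Bb3.
The open Db3 string is 10 semitones above the open Eb2, so the same pitch on the Db3 string lies at fret 19 − 10 = 9.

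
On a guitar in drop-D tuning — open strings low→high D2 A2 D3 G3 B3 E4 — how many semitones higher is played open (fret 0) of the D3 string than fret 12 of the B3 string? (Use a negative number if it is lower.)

D3 at fret 0 → D3 (MIDI 50); B3 at fret 12 → B4 (MIDI 71).
50 − 71 = -21, so the two pitches are 21 semitones apart.

-21 semitones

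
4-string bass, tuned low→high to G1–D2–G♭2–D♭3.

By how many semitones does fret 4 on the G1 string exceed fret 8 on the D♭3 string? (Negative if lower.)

G1 at fret 4 → B1 (MIDI 35); D♭3 at fret 8 → A3 (MIDI 57).
35 − 57 = -22, so the two pitches are 22 semitones apart.

-22 semitones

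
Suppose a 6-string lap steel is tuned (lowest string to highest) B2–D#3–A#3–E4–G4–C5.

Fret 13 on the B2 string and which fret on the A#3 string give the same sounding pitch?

2

B2 at fret 13 is B2 + 13 semitones = C4.
The open A#3 string is 11 semitones above the open B2, so the same pitch on the A#3 string lies at fret 13 − 11 = 2.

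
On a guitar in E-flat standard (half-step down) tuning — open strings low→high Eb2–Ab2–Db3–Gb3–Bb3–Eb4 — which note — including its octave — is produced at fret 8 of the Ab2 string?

Ab2 is MIDI 44. Adding 8 gives 52, which is E3.

E3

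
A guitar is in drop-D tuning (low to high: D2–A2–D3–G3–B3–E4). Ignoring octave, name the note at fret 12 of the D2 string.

D2 is MIDI 38. Adding 12 gives 50; 50 mod 12 = 2, i.e. D.

D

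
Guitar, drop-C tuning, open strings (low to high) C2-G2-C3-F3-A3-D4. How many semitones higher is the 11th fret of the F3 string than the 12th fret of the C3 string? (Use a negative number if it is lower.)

F3 at fret 11 → E4 (MIDI 64); C3 at fret 12 → C4 (MIDI 60).
64 − 60 = 4, so the two pitches are 4 semitones apart.

4 semitones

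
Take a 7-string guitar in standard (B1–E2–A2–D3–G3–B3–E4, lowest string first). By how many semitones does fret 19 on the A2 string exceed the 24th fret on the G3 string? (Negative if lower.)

A2 at fret 19 → E4 (MIDI 64); G3 at fret 24 → G5 (MIDI 79).
64 − 79 = -15, so the two pitches are 15 semitones apart.

-15 semitones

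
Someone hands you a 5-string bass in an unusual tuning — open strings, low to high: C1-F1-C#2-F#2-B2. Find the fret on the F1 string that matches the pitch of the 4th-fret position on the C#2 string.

C#2 at fret 4 is C#2 + 4 semitones = F2.
The open F1 string is 8 semitones below the open C#2, so the same pitch on the F1 string lies at fret 4 + 8 = 12.

12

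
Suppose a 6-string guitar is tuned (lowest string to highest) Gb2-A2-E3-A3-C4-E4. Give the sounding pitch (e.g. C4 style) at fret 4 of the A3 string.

The open A3 string plus 4 semitones: A–Bb–B–C–Db.
The walk passes from B into C once, so the octave number goes from 3 to 4.
(Equivalently spelled C#4.)

Db4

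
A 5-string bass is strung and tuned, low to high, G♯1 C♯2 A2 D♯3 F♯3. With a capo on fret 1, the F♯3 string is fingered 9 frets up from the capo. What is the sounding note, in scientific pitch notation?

The capo raises the open F♯3 by 1 semitone to G3; fretting 9 more gives F♯3 + 1 + 9 = F♯3 + 10 semitones = E4.

E4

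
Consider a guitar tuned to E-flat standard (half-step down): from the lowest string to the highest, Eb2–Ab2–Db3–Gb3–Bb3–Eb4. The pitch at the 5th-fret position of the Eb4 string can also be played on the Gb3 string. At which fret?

14

Fret 5 on Eb4 is MIDI 63 + 5 = 68 (Ab4). On the Gb3 string (open MIDI 54), that pitch is 68 − 54 = fret 14.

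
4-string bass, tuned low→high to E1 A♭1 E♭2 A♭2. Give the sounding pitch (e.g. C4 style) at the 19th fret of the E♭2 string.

B♭3

E♭2 is MIDI 39. Adding 19 gives 58, which is B♭3.
(Equivalently spelled A♯3.)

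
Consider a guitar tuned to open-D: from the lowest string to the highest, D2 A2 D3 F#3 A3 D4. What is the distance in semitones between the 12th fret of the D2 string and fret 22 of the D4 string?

34 semitones

D2 at fret 12 → D3 (MIDI 50); D4 at fret 22 → C6 (MIDI 84).
50 − 84 = -34, so the two pitches are 34 semitones apart, with C6 the higher.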